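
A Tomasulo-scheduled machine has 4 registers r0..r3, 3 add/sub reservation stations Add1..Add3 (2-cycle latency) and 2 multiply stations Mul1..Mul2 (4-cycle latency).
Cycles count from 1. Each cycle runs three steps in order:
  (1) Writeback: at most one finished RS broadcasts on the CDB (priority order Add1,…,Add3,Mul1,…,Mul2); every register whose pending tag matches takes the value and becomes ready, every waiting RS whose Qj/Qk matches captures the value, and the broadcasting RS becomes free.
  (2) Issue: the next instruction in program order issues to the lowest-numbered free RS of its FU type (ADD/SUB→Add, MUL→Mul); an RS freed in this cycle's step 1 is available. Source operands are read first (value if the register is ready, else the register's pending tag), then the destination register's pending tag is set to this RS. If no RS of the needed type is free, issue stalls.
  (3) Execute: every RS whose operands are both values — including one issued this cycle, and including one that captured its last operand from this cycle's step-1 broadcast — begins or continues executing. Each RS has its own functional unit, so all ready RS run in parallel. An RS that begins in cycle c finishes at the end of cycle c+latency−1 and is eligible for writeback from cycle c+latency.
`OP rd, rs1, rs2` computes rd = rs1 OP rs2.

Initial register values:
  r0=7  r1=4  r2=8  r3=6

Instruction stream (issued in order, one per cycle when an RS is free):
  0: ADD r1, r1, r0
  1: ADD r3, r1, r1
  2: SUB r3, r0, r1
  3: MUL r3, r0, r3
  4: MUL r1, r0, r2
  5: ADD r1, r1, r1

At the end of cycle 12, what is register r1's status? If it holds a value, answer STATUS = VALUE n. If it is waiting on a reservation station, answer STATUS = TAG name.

c1: issue ADD r1<-Add1 | r0:7,r1:Add1,r2:8,r3:6
c2: issue ADD r3<-Add2 | r0:7,r1:Add1,r2:8,r3:Add2
c3: CDB Add1=11; issue SUB r3<-Add1 | r0:7,r1:11,r2:8,r3:Add1
c4: issue MUL r3<-Mul1 | r0:7,r1:11,r2:8,r3:Mul1
c5: CDB Add1=-4; issue MUL r1<-Mul2 | r0:7,r1:Mul2,r2:8,r3:Mul1
c6: CDB Add2=22; issue ADD r1<-Add1 | r0:7,r1:Add1,r2:8,r3:Mul1
c7: - | r0:7,r1:Add1,r2:8,r3:Mul1
c8: - | r0:7,r1:Add1,r2:8,r3:Mul1
c9: CDB Mul1=-28 | r0:7,r1:Add1,r2:8,r3:-28
c10: CDB Mul2=56 | r0:7,r1:Add1,r2:8,r3:-28
c11: - | r0:7,r1:Add1,r2:8,r3:-28
c12: CDB Add1=112 | r0:7,r1:112,r2:8,r3:-28

STATUS = VALUE 112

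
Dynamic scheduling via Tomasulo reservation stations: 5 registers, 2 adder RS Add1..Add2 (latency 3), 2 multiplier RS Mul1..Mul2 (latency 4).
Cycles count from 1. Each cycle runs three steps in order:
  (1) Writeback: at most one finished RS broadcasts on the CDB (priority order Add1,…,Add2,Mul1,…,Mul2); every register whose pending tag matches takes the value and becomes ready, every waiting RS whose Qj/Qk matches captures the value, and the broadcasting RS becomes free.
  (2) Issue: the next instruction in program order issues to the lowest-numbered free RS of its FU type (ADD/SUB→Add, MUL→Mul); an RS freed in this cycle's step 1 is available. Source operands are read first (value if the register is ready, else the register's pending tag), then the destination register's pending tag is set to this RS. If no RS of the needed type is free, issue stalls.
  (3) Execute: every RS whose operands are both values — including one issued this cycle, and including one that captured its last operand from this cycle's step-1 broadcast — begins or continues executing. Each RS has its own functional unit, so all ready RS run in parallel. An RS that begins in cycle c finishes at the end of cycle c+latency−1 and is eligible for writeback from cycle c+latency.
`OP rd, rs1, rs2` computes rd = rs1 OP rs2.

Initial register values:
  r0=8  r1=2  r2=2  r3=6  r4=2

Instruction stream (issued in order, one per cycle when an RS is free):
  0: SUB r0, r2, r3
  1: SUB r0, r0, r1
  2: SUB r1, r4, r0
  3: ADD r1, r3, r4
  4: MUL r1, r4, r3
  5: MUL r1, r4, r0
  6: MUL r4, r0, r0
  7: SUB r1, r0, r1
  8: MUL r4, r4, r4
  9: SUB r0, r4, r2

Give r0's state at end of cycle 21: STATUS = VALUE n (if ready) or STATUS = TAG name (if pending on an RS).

c1: issue SUB r0<-Add1 | r0:Add1,r1:2,r2:2,r3:6,r4:2
c2: issue SUB r0<-Add2 | r0:Add2,r1:2,r2:2,r3:6,r4:2
c3: stall | r0:Add2,r1:2,r2:2,r3:6,r4:2
c4: CDB Add1=-4; issue SUB r1<-Add1 | r0:Add2,r1:Add1,r2:2,r3:6,r4:2
c5: stall | r0:Add2,r1:Add1,r2:2,r3:6,r4:2
c6: stall | r0:Add2,r1:Add1,r2:2,r3:6,r4:2
c7: CDB Add2=-6; issue ADD r1<-Add2 | r0:-6,r1:Add2,r2:2,r3:6,r4:2
c8: issue MUL r1<-Mul1 | r0:-6,r1:Mul1,r2:2,r3:6,r4:2
c9: issue MUL r1<-Mul2 | r0:-6,r1:Mul2,r2:2,r3:6,r4:2
c10: CDB Add1=8; stall | r0:-6,r1:Mul2,r2:2,r3:6,r4:2
c11: CDB Add2=8; stall | r0:-6,r1:Mul2,r2:2,r3:6,r4:2
c12: CDB Mul1=12; issue MUL r4<-Mul1 | r0:-6,r1:Mul2,r2:2,r3:6,r4:Mul1
c13: CDB Mul2=-12; issue SUB r1<-Add1 | r0:-6,r1:Add1,r2:2,r3:6,r4:Mul1
c14: issue MUL r4<-Mul2 | r0:-6,r1:Add1,r2:2,r3:6,r4:Mul2
c15: issue SUB r0<-Add2 | r0:Add2,r1:Add1,r2:2,r3:6,r4:Mul2
c16: CDB Add1=6 | r0:Add2,r1:6,r2:2,r3:6,r4:Mul2
c17: CDB Mul1=36 | r0:Add2,r1:6,r2:2,r3:6,r4:Mul2
c18: - | r0:Add2,r1:6,r2:2,r3:6,r4:Mul2
c19: - | r0:Add2,r1:6,r2:2,r3:6,r4:Mul2
c20: - | r0:Add2,r1:6,r2:2,r3:6,r4:Mul2
c21: CDB Mul2=1296 | r0:Add2,r1:6,r2:2,r3:6,r4:1296

STATUS = TAG Add2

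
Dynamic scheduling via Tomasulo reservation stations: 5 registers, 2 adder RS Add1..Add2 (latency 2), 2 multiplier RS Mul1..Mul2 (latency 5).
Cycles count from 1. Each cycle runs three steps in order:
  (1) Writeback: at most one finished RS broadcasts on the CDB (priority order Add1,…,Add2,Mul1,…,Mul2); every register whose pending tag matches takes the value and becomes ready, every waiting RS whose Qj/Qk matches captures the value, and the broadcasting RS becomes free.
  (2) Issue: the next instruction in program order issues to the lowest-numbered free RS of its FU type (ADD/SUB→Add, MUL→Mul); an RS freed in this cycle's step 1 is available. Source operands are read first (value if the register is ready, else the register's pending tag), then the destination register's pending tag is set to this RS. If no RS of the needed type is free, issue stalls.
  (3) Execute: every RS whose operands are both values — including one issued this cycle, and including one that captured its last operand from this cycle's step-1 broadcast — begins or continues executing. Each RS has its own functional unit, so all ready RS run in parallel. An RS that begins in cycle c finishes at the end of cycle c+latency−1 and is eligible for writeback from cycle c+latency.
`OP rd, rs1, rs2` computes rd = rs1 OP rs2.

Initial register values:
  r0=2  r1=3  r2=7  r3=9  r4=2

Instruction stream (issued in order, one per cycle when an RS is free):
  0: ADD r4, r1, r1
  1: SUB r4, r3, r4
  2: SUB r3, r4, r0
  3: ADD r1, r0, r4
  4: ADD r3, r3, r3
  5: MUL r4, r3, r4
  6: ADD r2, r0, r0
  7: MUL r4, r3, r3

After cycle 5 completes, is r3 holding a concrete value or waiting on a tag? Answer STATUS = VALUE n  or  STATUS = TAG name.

c1: issue ADD r4<-Add1 | r0:2,r1:3,r2:7,r3:9,r4:Add1
c2: issue SUB r4<-Add2 | r0:2,r1:3,r2:7,r3:9,r4:Add2
c3: CDB Add1=6; issue SUB r3<-Add1 | r0:2,r1:3,r2:7,r3:Add1,r4:Add2
c4: stall | r0:2,r1:3,r2:7,r3:Add1,r4:Add2
c5: CDB Add2=3; issue ADD r1<-Add2 | r0:2,r1:Add2,r2:7,r3:Add1,r4:3

STATUS = TAG Add1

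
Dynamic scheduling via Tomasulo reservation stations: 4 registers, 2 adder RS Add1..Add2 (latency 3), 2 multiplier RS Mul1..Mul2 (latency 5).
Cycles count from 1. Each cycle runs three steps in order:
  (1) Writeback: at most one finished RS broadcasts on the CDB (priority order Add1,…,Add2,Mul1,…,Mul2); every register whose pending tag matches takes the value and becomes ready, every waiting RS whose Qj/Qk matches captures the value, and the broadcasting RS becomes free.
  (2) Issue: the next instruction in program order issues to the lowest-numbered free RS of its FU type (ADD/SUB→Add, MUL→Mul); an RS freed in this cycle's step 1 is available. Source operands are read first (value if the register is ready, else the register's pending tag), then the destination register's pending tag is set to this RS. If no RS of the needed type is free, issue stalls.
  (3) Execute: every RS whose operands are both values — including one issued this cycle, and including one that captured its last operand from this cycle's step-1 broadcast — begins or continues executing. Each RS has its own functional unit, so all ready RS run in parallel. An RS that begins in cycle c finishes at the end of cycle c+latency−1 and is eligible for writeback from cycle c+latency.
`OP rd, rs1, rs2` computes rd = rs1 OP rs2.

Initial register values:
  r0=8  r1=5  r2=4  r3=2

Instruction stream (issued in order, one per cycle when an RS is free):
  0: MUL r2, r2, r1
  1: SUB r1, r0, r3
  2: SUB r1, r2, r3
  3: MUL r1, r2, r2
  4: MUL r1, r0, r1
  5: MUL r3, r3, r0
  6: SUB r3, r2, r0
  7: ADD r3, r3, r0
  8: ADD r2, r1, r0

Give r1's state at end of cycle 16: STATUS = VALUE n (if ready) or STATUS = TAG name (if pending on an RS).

cycle 1: issue MUL r2<-Mul1 // r0:8,r1:5,r2:Mul1,r3:2
cycle 2: issue SUB r1<-Add1 // r0:8,r1:Add1,r2:Mul1,r3:2
cycle 3: issue SUB r1<-Add2 // r0:8,r1:Add2,r2:Mul1,r3:2
cycle 4: issue MUL r1<-Mul2 // r0:8,r1:Mul2,r2:Mul1,r3:2
cycle 5: CDB Add1=6; stall // r0:8,r1:Mul2,r2:Mul1,r3:2
cycle 6: CDB Mul1=20; issue MUL r1<-Mul1 // r0:8,r1:Mul1,r2:20,r3:2
cycle 7: stall // r0:8,r1:Mul1,r2:20,r3:2
cycle 8: stall // r0:8,r1:Mul1,r2:20,r3:2
cycle 9: CDB Add2=18; stall // r0:8,r1:Mul1,r2:20,r3:2
cycle 10: stall // r0:8,r1:Mul1,r2:20,r3:2
cycle 11: CDB Mul2=400; issue MUL r3<-Mul2 // r0:8,r1:Mul1,r2:20,r3:Mul2
cycle 12: issue SUB r3<-Add1 // r0:8,r1:Mul1,r2:20,r3:Add1
cycle 13: issue ADD r3<-Add2 // r0:8,r1:Mul1,r2:20,r3:Add2
cycle 14: stall // r0:8,r1:Mul1,r2:20,r3:Add2
cycle 15: CDB Add1=12; issue ADD r2<-Add1 // r0:8,r1:Mul1,r2:Add1,r3:Add2
cycle 16: CDB Mul1=3200 // r0:8,r1:3200,r2:Add1,r3:Add2

STATUS = VALUE 3200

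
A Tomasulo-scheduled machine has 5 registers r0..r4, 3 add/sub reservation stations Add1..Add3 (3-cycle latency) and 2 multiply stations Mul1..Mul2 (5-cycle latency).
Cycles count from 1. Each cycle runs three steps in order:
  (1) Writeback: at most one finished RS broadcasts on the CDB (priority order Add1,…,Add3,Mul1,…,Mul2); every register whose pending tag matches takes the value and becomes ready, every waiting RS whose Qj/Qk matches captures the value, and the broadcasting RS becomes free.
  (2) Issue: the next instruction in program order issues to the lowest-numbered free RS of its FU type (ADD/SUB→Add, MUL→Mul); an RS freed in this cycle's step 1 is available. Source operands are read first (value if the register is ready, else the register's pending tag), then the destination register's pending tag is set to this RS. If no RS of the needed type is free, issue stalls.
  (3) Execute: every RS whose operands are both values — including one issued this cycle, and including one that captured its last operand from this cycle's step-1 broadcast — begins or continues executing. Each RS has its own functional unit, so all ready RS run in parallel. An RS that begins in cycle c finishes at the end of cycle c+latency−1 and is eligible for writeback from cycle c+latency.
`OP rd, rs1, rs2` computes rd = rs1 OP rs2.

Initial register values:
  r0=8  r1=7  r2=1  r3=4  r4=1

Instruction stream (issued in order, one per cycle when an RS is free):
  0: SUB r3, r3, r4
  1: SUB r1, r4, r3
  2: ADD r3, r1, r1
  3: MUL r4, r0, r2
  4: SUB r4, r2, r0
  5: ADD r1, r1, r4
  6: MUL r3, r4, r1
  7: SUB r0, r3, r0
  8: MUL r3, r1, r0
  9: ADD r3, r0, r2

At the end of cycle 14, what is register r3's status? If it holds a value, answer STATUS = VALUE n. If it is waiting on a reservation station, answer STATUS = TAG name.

STATUS = TAG Add2

cycle 1: issue SUB r3<-Add1 // r0:8,r1:7,r2:1,r3:Add1,r4:1
cycle 2: issue SUB r1<-Add2 // r0:8,r1:Add2,r2:1,r3:Add1,r4:1
cycle 3: issue ADD r3<-Add3 // r0:8,r1:Add2,r2:1,r3:Add3,r4:1
cycle 4: CDB Add1=3; issue MUL r4<-Mul1 // r0:8,r1:Add2,r2:1,r3:Add3,r4:Mul1
cycle 5: issue SUB r4<-Add1 // r0:8,r1:Add2,r2:1,r3:Add3,r4:Add1
cycle 6: stall // r0:8,r1:Add2,r2:1,r3:Add3,r4:Add1
cycle 7: CDB Add2=-2; issue ADD r1<-Add2 // r0:8,r1:Add2,r2:1,r3:Add3,r4:Add1
cycle 8: CDB Add1=-7; issue MUL r3<-Mul2 // r0:8,r1:Add2,r2:1,r3:Mul2,r4:-7
cycle 9: CDB Mul1=8; issue SUB r0<-Add1 // r0:Add1,r1:Add2,r2:1,r3:Mul2,r4:-7
cycle 10: CDB Add3=-4; issue MUL r3<-Mul1 // r0:Add1,r1:Add2,r2:1,r3:Mul1,r4:-7
cycle 11: CDB Add2=-9; issue ADD r3<-Add2 // r0:Add1,r1:-9,r2:1,r3:Add2,r4:-7
cycle 12: - // r0:Add1,r1:-9,r2:1,r3:Add2,r4:-7
cycle 13: - // r0:Add1,r1:-9,r2:1,r3:Add2,r4:-7
cycle 14: - // r0:Add1,r1:-9,r2:1,r3:Add2,r4:-7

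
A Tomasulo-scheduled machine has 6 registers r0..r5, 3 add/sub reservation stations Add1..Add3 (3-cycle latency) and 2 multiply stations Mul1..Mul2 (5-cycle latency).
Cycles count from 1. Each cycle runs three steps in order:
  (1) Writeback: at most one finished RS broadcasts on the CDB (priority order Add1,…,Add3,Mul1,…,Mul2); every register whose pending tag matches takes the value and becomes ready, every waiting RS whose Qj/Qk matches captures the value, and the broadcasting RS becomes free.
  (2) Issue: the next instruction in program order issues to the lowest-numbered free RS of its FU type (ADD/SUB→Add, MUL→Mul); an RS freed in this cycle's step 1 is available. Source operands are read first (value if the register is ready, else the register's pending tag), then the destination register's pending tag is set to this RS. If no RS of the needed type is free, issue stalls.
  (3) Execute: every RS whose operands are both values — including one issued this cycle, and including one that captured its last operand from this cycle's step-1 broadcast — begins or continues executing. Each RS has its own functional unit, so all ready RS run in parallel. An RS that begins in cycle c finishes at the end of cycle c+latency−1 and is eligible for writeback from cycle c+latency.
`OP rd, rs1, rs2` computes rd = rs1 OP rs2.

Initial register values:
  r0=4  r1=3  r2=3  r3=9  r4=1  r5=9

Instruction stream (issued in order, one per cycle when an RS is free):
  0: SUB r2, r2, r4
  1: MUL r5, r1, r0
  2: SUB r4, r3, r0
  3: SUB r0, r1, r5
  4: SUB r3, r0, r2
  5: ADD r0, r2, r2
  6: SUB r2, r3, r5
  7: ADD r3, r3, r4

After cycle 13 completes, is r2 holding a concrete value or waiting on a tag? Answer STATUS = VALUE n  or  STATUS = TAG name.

c1: issue SUB r2<-Add1 | r0:4,r1:3,r2:Add1,r3:9,r4:1,r5:9
c2: issue MUL r5<-Mul1 | r0:4,r1:3,r2:Add1,r3:9,r4:1,r5:Mul1
c3: issue SUB r4<-Add2 | r0:4,r1:3,r2:Add1,r3:9,r4:Add2,r5:Mul1
c4: CDB Add1=2; issue SUB r0<-Add1 | r0:Add1,r1:3,r2:2,r3:9,r4:Add2,r5:Mul1
c5: issue SUB r3<-Add3 | r0:Add1,r1:3,r2:2,r3:Add3,r4:Add2,r5:Mul1
c6: CDB Add2=5; issue ADD r0<-Add2 | r0:Add2,r1:3,r2:2,r3:Add3,r4:5,r5:Mul1
c7: CDB Mul1=12; stall | r0:Add2,r1:3,r2:2,r3:Add3,r4:5,r5:12
c8: stall | r0:Add2,r1:3,r2:2,r3:Add3,r4:5,r5:12
c9: CDB Add2=4; issue SUB r2<-Add2 | r0:4,r1:3,r2:Add2,r3:Add3,r4:5,r5:12
c10: CDB Add1=-9; issue ADD r3<-Add1 | r0:4,r1:3,r2:Add2,r3:Add1,r4:5,r5:12
c11: - | r0:4,r1:3,r2:Add2,r3:Add1,r4:5,r5:12
c12: - | r0:4,r1:3,r2:Add2,r3:Add1,r4:5,r5:12
c13: CDB Add3=-11 | r0:4,r1:3,r2:Add2,r3:Add1,r4:5,r5:12

STATUS = TAG Add2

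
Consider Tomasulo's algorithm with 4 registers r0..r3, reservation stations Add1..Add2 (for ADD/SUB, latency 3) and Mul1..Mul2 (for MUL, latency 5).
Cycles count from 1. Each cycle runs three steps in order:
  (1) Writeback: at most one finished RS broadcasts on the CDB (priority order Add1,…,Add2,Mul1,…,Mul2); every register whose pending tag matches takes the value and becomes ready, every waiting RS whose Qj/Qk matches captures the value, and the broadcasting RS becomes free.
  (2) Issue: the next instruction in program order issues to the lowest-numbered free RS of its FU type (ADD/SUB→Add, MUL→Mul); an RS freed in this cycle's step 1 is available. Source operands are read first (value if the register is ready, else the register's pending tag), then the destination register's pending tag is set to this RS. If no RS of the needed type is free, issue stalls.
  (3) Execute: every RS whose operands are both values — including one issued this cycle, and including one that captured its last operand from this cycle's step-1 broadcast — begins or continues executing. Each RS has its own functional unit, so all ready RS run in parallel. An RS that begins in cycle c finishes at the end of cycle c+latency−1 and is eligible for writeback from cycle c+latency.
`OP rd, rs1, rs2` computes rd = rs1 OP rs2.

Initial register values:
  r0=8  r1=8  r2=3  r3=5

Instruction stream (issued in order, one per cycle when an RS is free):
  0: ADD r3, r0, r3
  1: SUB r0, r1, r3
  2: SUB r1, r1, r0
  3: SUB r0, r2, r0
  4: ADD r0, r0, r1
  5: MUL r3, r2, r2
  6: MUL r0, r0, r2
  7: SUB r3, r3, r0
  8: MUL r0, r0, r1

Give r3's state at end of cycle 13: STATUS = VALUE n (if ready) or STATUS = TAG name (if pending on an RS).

STATUS = TAG Add2

  c1: issue ADD r3<-Add1  regs: r0:8,r1:8,r2:3,r3:Add1
  c2: issue SUB r0<-Add2  regs: r0:Add2,r1:8,r2:3,r3:Add1
  c3: stall  regs: r0:Add2,r1:8,r2:3,r3:Add1
  c4: CDB Add1=13; issue SUB r1<-Add1  regs: r0:Add2,r1:Add1,r2:3,r3:13
  c5: stall  regs: r0:Add2,r1:Add1,r2:3,r3:13
  c6: stall  regs: r0:Add2,r1:Add1,r2:3,r3:13
  c7: CDB Add2=-5; issue SUB r0<-Add2  regs: r0:Add2,r1:Add1,r2:3,r3:13
  c8: stall  regs: r0:Add2,r1:Add1,r2:3,r3:13
  c9: stall  regs: r0:Add2,r1:Add1,r2:3,r3:13
  c10: CDB Add1=13; issue ADD r0<-Add1  regs: r0:Add1,r1:13,r2:3,r3:13
  c11: CDB Add2=8; issue MUL r3<-Mul1  regs: r0:Add1,r1:13,r2:3,r3:Mul1
  c12: issue MUL r0<-Mul2  regs: r0:Mul2,r1:13,r2:3,r3:Mul1
  c13: issue SUB r3<-Add2  regs: r0:Mul2,r1:13,r2:3,r3:Add2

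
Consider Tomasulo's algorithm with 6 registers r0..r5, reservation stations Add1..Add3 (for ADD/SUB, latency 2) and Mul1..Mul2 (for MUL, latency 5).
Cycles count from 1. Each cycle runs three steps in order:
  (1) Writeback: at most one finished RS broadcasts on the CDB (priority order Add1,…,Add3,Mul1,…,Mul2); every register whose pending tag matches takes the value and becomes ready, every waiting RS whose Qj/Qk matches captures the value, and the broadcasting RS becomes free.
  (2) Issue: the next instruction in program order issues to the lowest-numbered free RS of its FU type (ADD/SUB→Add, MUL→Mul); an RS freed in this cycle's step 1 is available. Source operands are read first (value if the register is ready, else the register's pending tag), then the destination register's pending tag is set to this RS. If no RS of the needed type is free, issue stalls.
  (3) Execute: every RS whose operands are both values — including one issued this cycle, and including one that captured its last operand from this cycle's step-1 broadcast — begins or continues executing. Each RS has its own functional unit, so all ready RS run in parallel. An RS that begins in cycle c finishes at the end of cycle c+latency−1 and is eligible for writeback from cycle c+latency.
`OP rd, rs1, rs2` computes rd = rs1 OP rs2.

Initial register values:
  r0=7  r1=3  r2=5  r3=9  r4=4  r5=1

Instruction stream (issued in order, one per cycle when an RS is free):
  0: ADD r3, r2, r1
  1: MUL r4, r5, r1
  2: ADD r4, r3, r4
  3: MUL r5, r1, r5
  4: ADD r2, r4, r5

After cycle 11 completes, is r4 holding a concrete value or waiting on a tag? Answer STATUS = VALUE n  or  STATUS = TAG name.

STATUS = VALUE 11

c1: issue ADD r3<-Add1 | r0:7,r1:3,r2:5,r3:Add1,r4:4,r5:1
c2: issue MUL r4<-Mul1 | r0:7,r1:3,r2:5,r3:Add1,r4:Mul1,r5:1
c3: CDB Add1=8; issue ADD r4<-Add1 | r0:7,r1:3,r2:5,r3:8,r4:Add1,r5:1
c4: issue MUL r5<-Mul2 | r0:7,r1:3,r2:5,r3:8,r4:Add1,r5:Mul2
c5: issue ADD r2<-Add2 | r0:7,r1:3,r2:Add2,r3:8,r4:Add1,r5:Mul2
c6: - | r0:7,r1:3,r2:Add2,r3:8,r4:Add1,r5:Mul2
c7: CDB Mul1=3 | r0:7,r1:3,r2:Add2,r3:8,r4:Add1,r5:Mul2
c8: - | r0:7,r1:3,r2:Add2,r3:8,r4:Add1,r5:Mul2
c9: CDB Add1=11 | r0:7,r1:3,r2:Add2,r3:8,r4:11,r5:Mul2
c10: CDB Mul2=3 | r0:7,r1:3,r2:Add2,r3:8,r4:11,r5:3
c11: - | r0:7,r1:3,r2:Add2,r3:8,r4:11,r5:3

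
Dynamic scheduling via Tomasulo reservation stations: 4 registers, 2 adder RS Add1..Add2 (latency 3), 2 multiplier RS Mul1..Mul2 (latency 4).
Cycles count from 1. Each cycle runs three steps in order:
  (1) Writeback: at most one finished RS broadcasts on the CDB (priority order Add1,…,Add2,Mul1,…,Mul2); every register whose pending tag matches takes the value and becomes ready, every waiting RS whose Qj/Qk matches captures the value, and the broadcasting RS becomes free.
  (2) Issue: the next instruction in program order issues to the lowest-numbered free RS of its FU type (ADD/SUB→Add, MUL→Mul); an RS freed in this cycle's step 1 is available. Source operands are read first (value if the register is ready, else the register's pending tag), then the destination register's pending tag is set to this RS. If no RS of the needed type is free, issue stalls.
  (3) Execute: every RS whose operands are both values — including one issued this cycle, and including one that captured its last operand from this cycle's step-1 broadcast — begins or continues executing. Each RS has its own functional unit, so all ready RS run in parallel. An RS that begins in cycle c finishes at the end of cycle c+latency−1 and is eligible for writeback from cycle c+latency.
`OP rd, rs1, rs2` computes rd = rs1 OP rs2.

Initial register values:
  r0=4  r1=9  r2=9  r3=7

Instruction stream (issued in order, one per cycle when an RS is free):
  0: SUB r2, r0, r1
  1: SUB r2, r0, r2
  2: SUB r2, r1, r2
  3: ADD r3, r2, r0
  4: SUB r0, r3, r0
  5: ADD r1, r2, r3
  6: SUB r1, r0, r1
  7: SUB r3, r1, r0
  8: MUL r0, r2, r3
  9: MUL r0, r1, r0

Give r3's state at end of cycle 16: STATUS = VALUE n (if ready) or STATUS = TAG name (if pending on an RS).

STATUS = VALUE 4

  c1: issue SUB r2<-Add1  regs: r0:4,r1:9,r2:Add1,r3:7
  c2: issue SUB r2<-Add2  regs: r0:4,r1:9,r2:Add2,r3:7
  c3: stall  regs: r0:4,r1:9,r2:Add2,r3:7
  c4: CDB Add1=-5; issue SUB r2<-Add1  regs: r0:4,r1:9,r2:Add1,r3:7
  c5: stall  regs: r0:4,r1:9,r2:Add1,r3:7
  c6: stall  regs: r0:4,r1:9,r2:Add1,r3:7
  c7: CDB Add2=9; issue ADD r3<-Add2  regs: r0:4,r1:9,r2:Add1,r3:Add2
  c8: stall  regs: r0:4,r1:9,r2:Add1,r3:Add2
  c9: stall  regs: r0:4,r1:9,r2:Add1,r3:Add2
  c10: CDB Add1=0; issue SUB r0<-Add1  regs: r0:Add1,r1:9,r2:0,r3:Add2
  c11: stall  regs: r0:Add1,r1:9,r2:0,r3:Add2
  c12: stall  regs: r0:Add1,r1:9,r2:0,r3:Add2
  c13: CDB Add2=4; issue ADD r1<-Add2  regs: r0:Add1,r1:Add2,r2:0,r3:4
  c14: stall  regs: r0:Add1,r1:Add2,r2:0,r3:4
  c15: stall  regs: r0:Add1,r1:Add2,r2:0,r3:4
  c16: CDB Add1=0; issue SUB r1<-Add1  regs: r0:0,r1:Add1,r2:0,r3:4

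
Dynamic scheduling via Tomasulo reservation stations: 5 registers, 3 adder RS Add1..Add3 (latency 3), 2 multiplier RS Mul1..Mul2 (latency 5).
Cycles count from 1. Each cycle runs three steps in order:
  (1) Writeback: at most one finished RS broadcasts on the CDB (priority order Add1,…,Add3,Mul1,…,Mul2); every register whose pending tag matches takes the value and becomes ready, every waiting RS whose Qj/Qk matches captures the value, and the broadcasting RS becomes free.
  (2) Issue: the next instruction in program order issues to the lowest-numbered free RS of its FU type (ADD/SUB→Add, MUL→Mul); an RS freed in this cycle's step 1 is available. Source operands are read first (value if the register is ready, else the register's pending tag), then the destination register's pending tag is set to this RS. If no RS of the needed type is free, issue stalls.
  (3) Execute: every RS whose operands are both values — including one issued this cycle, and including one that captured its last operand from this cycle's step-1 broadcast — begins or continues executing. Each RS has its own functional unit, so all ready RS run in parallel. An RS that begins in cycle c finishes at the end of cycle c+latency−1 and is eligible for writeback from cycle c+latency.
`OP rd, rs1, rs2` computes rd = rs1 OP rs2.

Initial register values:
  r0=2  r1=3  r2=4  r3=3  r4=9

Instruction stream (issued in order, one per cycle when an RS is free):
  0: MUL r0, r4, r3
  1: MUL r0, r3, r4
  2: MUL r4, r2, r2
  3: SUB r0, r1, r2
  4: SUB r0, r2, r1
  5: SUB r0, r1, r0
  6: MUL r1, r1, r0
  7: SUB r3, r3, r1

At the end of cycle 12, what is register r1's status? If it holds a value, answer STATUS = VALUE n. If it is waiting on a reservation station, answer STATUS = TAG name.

STATUS = TAG Mul2

  c1: issue MUL r0<-Mul1  regs: r0:Mul1,r1:3,r2:4,r3:3,r4:9
  c2: issue MUL r0<-Mul2  regs: r0:Mul2,r1:3,r2:4,r3:3,r4:9
  c3: stall  regs: r0:Mul2,r1:3,r2:4,r3:3,r4:9
  c4: stall  regs: r0:Mul2,r1:3,r2:4,r3:3,r4:9
  c5: stall  regs: r0:Mul2,r1:3,r2:4,r3:3,r4:9
  c6: CDB Mul1=27; issue MUL r4<-Mul1  regs: r0:Mul2,r1:3,r2:4,r3:3,r4:Mul1
  c7: CDB Mul2=27; issue SUB r0<-Add1  regs: r0:Add1,r1:3,r2:4,r3:3,r4:Mul1
  c8: issue SUB r0<-Add2  regs: r0:Add2,r1:3,r2:4,r3:3,r4:Mul1
  c9: issue SUB r0<-Add3  regs: r0:Add3,r1:3,r2:4,r3:3,r4:Mul1
  c10: CDB Add1=-1; issue MUL r1<-Mul2  regs: r0:Add3,r1:Mul2,r2:4,r3:3,r4:Mul1
  c11: CDB Add2=1; issue SUB r3<-Add1  regs: r0:Add3,r1:Mul2,r2:4,r3:Add1,r4:Mul1
  c12: CDB Mul1=16  regs: r0:Add3,r1:Mul2,r2:4,r3:Add1,r4:16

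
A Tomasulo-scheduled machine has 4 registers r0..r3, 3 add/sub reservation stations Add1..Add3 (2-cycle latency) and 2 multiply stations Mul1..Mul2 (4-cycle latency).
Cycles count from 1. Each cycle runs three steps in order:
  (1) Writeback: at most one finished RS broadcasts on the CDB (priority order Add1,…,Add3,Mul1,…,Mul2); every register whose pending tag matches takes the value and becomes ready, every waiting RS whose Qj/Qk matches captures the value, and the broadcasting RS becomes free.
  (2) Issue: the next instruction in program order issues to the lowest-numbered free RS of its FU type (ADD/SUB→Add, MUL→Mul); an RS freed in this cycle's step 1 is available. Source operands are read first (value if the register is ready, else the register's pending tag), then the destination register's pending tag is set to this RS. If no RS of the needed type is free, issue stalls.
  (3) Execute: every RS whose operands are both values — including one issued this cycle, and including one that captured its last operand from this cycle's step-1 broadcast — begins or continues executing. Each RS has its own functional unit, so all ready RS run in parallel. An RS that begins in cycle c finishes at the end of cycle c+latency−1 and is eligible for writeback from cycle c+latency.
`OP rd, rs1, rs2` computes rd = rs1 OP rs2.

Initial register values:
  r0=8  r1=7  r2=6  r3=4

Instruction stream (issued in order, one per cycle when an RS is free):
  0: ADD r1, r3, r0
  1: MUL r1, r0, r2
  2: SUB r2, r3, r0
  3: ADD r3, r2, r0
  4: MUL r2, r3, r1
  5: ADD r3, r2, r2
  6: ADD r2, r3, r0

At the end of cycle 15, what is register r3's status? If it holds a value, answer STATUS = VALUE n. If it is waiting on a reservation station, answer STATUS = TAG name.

c1: issue ADD r1<-Add1 | r0:8,r1:Add1,r2:6,r3:4
c2: issue MUL r1<-Mul1 | r0:8,r1:Mul1,r2:6,r3:4
c3: CDB Add1=12; issue SUB r2<-Add1 | r0:8,r1:Mul1,r2:Add1,r3:4
c4: issue ADD r3<-Add2 | r0:8,r1:Mul1,r2:Add1,r3:Add2
c5: CDB Add1=-4; issue MUL r2<-Mul2 | r0:8,r1:Mul1,r2:Mul2,r3:Add2
c6: CDB Mul1=48; issue ADD r3<-Add1 | r0:8,r1:48,r2:Mul2,r3:Add1
c7: CDB Add2=4; issue ADD r2<-Add2 | r0:8,r1:48,r2:Add2,r3:Add1
c8: - | r0:8,r1:48,r2:Add2,r3:Add1
c9: - | r0:8,r1:48,r2:Add2,r3:Add1
c10: - | r0:8,r1:48,r2:Add2,r3:Add1
c11: CDB Mul2=192 | r0:8,r1:48,r2:Add2,r3:Add1
c12: - | r0:8,r1:48,r2:Add2,r3:Add1
c13: CDB Add1=384 | r0:8,r1:48,r2:Add2,r3:384
c14: - | r0:8,r1:48,r2:Add2,r3:384
c15: CDB Add2=392 | r0:8,r1:48,r2:392,r3:384

STATUS = VALUE 384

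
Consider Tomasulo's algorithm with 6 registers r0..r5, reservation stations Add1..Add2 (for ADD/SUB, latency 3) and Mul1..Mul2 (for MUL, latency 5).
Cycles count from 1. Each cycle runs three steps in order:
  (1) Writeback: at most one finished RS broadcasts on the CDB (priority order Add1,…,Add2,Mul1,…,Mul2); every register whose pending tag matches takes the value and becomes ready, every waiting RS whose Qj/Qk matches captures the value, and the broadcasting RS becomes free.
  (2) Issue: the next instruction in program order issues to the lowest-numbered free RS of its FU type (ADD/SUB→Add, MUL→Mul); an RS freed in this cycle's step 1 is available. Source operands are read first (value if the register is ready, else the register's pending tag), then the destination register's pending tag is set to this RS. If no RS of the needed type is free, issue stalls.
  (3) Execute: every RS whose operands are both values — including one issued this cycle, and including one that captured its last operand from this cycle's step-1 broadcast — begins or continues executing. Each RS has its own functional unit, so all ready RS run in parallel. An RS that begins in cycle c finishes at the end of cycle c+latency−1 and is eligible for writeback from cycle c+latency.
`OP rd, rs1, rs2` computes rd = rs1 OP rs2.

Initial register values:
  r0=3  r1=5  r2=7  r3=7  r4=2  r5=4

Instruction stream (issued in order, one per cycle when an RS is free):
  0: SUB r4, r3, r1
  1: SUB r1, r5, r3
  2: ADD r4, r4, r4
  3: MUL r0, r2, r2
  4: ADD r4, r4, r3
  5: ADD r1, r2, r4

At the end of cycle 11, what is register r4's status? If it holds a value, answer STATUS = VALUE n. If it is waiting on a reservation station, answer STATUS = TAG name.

STATUS = VALUE 11

cycle 1: issue SUB r4<-Add1 // r0:3,r1:5,r2:7,r3:7,r4:Add1,r5:4
cycle 2: issue SUB r1<-Add2 // r0:3,r1:Add2,r2:7,r3:7,r4:Add1,r5:4
cycle 3: stall // r0:3,r1:Add2,r2:7,r3:7,r4:Add1,r5:4
cycle 4: CDB Add1=2; issue ADD r4<-Add1 // r0:3,r1:Add2,r2:7,r3:7,r4:Add1,r5:4
cycle 5: CDB Add2=-3; issue MUL r0<-Mul1 // r0:Mul1,r1:-3,r2:7,r3:7,r4:Add1,r5:4
cycle 6: issue ADD r4<-Add2 // r0:Mul1,r1:-3,r2:7,r3:7,r4:Add2,r5:4
cycle 7: CDB Add1=4; issue ADD r1<-Add1 // r0:Mul1,r1:Add1,r2:7,r3:7,r4:Add2,r5:4
cycle 8: - // r0:Mul1,r1:Add1,r2:7,r3:7,r4:Add2,r5:4
cycle 9: - // r0:Mul1,r1:Add1,r2:7,r3:7,r4:Add2,r5:4
cycle 10: CDB Add2=11 // r0:Mul1,r1:Add1,r2:7,r3:7,r4:11,r5:4
cycle 11: CDB Mul1=49 // r0:49,r1:Add1,r2:7,r3:7,r4:11,r5:4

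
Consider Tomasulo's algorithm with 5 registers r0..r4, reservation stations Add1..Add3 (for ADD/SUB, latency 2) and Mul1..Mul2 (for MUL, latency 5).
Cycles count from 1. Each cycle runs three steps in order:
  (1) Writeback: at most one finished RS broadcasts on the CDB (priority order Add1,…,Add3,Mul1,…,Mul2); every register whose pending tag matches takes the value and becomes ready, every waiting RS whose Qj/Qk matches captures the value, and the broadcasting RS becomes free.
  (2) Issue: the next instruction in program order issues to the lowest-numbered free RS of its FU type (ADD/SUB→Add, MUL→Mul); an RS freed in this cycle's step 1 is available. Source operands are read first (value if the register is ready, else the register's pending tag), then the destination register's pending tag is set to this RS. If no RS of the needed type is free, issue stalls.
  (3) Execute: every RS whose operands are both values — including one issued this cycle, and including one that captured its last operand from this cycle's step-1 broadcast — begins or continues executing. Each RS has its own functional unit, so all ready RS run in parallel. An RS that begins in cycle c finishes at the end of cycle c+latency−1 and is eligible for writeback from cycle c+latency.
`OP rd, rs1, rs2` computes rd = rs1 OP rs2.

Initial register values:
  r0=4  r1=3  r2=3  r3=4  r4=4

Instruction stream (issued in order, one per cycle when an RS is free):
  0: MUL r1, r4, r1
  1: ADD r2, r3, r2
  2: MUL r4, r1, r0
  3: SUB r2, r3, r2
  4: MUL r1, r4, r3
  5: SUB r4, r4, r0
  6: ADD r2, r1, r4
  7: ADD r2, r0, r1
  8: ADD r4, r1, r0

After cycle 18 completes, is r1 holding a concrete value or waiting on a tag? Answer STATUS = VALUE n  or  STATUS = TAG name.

STATUS = VALUE 192

c1: issue MUL r1<-Mul1 | r0:4,r1:Mul1,r2:3,r3:4,r4:4
c2: issue ADD r2<-Add1 | r0:4,r1:Mul1,r2:Add1,r3:4,r4:4
c3: issue MUL r4<-Mul2 | r0:4,r1:Mul1,r2:Add1,r3:4,r4:Mul2
c4: CDB Add1=7; issue SUB r2<-Add1 | r0:4,r1:Mul1,r2:Add1,r3:4,r4:Mul2
c5: stall | r0:4,r1:Mul1,r2:Add1,r3:4,r4:Mul2
c6: CDB Add1=-3; stall | r0:4,r1:Mul1,r2:-3,r3:4,r4:Mul2
c7: CDB Mul1=12; issue MUL r1<-Mul1 | r0:4,r1:Mul1,r2:-3,r3:4,r4:Mul2
c8: issue SUB r4<-Add1 | r0:4,r1:Mul1,r2:-3,r3:4,r4:Add1
c9: issue ADD r2<-Add2 | r0:4,r1:Mul1,r2:Add2,r3:4,r4:Add1
c10: issue ADD r2<-Add3 | r0:4,r1:Mul1,r2:Add3,r3:4,r4:Add1
c11: stall | r0:4,r1:Mul1,r2:Add3,r3:4,r4:Add1
c12: CDB Mul2=48; stall | r0:4,r1:Mul1,r2:Add3,r3:4,r4:Add1
c13: stall | r0:4,r1:Mul1,r2:Add3,r3:4,r4:Add1
c14: CDB Add1=44; issue ADD r4<-Add1 | r0:4,r1:Mul1,r2:Add3,r3:4,r4:Add1
c15: - | r0:4,r1:Mul1,r2:Add3,r3:4,r4:Add1
c16: - | r0:4,r1:Mul1,r2:Add3,r3:4,r4:Add1
c17: CDB Mul1=192 | r0:4,r1:192,r2:Add3,r3:4,r4:Add1
c18: - | r0:4,r1:192,r2:Add3,r3:4,r4:Add1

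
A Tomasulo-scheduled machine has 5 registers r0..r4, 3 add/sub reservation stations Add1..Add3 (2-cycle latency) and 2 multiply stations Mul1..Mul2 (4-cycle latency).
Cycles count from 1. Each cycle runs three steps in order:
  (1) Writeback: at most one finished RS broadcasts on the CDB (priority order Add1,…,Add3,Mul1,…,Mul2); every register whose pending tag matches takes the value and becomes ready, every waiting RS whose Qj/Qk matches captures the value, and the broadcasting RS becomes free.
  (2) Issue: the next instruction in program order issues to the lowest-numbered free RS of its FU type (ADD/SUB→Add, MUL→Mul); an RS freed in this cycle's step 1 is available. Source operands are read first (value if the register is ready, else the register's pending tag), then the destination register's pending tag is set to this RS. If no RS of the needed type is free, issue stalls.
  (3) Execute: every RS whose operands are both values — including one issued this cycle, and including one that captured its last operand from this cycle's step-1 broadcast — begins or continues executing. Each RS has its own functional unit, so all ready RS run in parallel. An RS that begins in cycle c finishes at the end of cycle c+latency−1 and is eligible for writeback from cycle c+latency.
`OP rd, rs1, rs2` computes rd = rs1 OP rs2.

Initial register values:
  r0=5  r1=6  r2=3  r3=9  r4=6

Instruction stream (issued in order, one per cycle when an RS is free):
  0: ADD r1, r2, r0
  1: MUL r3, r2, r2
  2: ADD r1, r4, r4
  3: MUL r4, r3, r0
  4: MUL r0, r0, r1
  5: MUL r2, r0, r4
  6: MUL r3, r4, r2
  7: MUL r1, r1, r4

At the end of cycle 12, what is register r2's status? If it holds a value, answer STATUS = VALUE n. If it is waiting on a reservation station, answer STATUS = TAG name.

STATUS = TAG Mul1

  c1: issue ADD r1<-Add1  regs: r0:5,r1:Add1,r2:3,r3:9,r4:6
  c2: issue MUL r3<-Mul1  regs: r0:5,r1:Add1,r2:3,r3:Mul1,r4:6
  c3: CDB Add1=8; issue ADD r1<-Add1  regs: r0:5,r1:Add1,r2:3,r3:Mul1,r4:6
  c4: issue MUL r4<-Mul2  regs: r0:5,r1:Add1,r2:3,r3:Mul1,r4:Mul2
  c5: CDB Add1=12; stall  regs: r0:5,r1:12,r2:3,r3:Mul1,r4:Mul2
  c6: CDB Mul1=9; issue MUL r0<-Mul1  regs: r0:Mul1,r1:12,r2:3,r3:9,r4:Mul2
  c7: stall  regs: r0:Mul1,r1:12,r2:3,r3:9,r4:Mul2
  c8: stall  regs: r0:Mul1,r1:12,r2:3,r3:9,r4:Mul2
  c9: stall  regs: r0:Mul1,r1:12,r2:3,r3:9,r4:Mul2
  c10: CDB Mul1=60; issue MUL r2<-Mul1  regs: r0:60,r1:12,r2:Mul1,r3:9,r4:Mul2
  c11: CDB Mul2=45; issue MUL r3<-Mul2  regs: r0:60,r1:12,r2:Mul1,r3:Mul2,r4:45
  c12: stall  regs: r0:60,r1:12,r2:Mul1,r3:Mul2,r4:45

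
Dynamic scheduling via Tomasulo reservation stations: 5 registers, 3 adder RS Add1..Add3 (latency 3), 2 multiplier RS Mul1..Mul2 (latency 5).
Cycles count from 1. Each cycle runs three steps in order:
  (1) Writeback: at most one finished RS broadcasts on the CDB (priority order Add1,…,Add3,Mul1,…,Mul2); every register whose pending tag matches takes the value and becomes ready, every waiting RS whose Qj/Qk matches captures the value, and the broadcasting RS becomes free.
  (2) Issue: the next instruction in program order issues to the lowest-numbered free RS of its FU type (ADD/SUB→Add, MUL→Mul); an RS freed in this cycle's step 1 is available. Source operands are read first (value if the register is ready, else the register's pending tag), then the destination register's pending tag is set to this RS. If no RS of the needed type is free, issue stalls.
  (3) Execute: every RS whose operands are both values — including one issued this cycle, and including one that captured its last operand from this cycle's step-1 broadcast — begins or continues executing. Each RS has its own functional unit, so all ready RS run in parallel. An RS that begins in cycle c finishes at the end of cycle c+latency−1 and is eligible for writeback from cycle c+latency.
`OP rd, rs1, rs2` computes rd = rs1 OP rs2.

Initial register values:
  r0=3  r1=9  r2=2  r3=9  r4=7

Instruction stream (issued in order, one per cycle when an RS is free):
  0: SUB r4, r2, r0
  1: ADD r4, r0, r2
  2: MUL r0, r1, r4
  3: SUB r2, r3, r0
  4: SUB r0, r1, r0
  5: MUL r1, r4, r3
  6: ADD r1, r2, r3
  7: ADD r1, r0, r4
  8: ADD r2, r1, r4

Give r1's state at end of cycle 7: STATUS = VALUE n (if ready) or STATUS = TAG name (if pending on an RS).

  c1: issue SUB r4<-Add1  regs: r0:3,r1:9,r2:2,r3:9,r4:Add1
  c2: issue ADD r4<-Add2  regs: r0:3,r1:9,r2:2,r3:9,r4:Add2
  c3: issue MUL r0<-Mul1  regs: r0:Mul1,r1:9,r2:2,r3:9,r4:Add2
  c4: CDB Add1=-1; issue SUB r2<-Add1  regs: r0:Mul1,r1:9,r2:Add1,r3:9,r4:Add2
  c5: CDB Add2=5; issue SUB r0<-Add2  regs: r0:Add2,r1:9,r2:Add1,r3:9,r4:5
  c6: issue MUL r1<-Mul2  regs: r0:Add2,r1:Mul2,r2:Add1,r3:9,r4:5
  c7: issue ADD r1<-Add3  regs: r0:Add2,r1:Add3,r2:Add1,r3:9,r4:5

STATUS = TAG Add3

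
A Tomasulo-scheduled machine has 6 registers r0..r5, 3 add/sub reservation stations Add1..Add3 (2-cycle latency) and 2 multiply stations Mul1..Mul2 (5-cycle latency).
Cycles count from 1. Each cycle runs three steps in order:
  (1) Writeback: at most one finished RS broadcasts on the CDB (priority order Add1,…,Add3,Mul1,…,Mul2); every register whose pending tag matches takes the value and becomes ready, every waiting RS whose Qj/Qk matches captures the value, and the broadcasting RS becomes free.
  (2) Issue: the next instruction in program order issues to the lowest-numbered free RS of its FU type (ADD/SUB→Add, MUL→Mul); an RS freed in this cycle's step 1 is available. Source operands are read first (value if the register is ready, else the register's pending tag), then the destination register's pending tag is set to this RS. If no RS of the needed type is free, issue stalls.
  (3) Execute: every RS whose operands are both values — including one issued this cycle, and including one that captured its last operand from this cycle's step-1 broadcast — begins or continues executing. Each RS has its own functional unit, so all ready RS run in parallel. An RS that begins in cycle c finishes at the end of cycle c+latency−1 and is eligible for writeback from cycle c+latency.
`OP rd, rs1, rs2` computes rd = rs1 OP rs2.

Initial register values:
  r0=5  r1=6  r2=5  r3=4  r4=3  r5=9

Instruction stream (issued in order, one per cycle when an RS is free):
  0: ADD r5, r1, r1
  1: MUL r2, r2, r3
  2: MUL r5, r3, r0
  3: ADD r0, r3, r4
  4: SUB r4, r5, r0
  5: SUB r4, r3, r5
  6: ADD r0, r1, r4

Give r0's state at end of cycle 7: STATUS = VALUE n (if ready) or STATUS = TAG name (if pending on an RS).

STATUS = TAG Add3

c1: issue ADD r5<-Add1 | r0:5,r1:6,r2:5,r3:4,r4:3,r5:Add1
c2: issue MUL r2<-Mul1 | r0:5,r1:6,r2:Mul1,r3:4,r4:3,r5:Add1
c3: CDB Add1=12; issue MUL r5<-Mul2 | r0:5,r1:6,r2:Mul1,r3:4,r4:3,r5:Mul2
c4: issue ADD r0<-Add1 | r0:Add1,r1:6,r2:Mul1,r3:4,r4:3,r5:Mul2
c5: issue SUB r4<-Add2 | r0:Add1,r1:6,r2:Mul1,r3:4,r4:Add2,r5:Mul2
c6: CDB Add1=7; issue SUB r4<-Add1 | r0:7,r1:6,r2:Mul1,r3:4,r4:Add1,r5:Mul2
c7: CDB Mul1=20; issue ADD r0<-Add3 | r0:Add3,r1:6,r2:20,r3:4,r4:Add1,r5:Mul2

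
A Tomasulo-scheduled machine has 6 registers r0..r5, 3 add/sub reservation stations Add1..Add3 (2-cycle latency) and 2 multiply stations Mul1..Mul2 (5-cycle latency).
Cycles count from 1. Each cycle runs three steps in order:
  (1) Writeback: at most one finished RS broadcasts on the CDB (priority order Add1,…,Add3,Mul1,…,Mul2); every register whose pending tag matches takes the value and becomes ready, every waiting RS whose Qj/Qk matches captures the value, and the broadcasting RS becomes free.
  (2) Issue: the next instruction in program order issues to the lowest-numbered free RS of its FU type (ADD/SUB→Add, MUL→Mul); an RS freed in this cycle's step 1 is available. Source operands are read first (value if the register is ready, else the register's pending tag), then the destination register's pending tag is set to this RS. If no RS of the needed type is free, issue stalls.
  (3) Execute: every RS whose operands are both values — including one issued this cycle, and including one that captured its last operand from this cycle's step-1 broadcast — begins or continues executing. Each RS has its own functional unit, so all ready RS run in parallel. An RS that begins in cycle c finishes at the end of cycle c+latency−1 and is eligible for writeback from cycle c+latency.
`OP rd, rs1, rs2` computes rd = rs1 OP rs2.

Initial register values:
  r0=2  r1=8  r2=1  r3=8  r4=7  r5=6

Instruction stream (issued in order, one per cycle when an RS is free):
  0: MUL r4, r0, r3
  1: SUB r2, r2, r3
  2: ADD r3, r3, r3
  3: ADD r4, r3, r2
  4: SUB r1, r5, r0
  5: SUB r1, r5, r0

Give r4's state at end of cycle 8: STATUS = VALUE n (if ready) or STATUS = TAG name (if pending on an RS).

STATUS = VALUE 9

  c1: issue MUL r4<-Mul1  regs: r0:2,r1:8,r2:1,r3:8,r4:Mul1,r5:6
  c2: issue SUB r2<-Add1  regs: r0:2,r1:8,r2:Add1,r3:8,r4:Mul1,r5:6
  c3: issue ADD r3<-Add2  regs: r0:2,r1:8,r2:Add1,r3:Add2,r4:Mul1,r5:6
  c4: CDB Add1=-7; issue ADD r4<-Add1  regs: r0:2,r1:8,r2:-7,r3:Add2,r4:Add1,r5:6
  c5: CDB Add2=16; issue SUB r1<-Add2  regs: r0:2,r1:Add2,r2:-7,r3:16,r4:Add1,r5:6
  c6: CDB Mul1=16; issue SUB r1<-Add3  regs: r0:2,r1:Add3,r2:-7,r3:16,r4:Add1,r5:6
  c7: CDB Add1=9  regs: r0:2,r1:Add3,r2:-7,r3:16,r4:9,r5:6
  c8: CDB Add2=4  regs: r0:2,r1:Add3,r2:-7,r3:16,r4:9,r5:6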